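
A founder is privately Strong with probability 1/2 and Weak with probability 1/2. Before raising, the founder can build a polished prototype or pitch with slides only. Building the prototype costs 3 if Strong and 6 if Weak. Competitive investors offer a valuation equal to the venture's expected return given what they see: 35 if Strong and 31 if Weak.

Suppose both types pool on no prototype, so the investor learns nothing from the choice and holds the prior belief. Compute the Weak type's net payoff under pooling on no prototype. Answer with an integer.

33

Pooled valuation = 1/2·35 + 1/2·31 = 33.
Weak pays no cost for no prototype, so net payoff = 33.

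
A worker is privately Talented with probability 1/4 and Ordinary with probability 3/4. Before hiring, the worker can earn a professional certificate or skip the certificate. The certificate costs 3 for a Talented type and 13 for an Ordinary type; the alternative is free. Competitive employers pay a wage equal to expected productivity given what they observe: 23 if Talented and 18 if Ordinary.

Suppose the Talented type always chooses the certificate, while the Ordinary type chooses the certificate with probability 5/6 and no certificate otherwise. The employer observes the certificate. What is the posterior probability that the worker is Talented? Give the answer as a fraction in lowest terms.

2/7

P(the certificate) = (1/4)·1 + (3/4)·(5/6) = 7/8.
By Bayes' rule, P(Talented | the certificate) = (1/4) / (7/8) = 2/7.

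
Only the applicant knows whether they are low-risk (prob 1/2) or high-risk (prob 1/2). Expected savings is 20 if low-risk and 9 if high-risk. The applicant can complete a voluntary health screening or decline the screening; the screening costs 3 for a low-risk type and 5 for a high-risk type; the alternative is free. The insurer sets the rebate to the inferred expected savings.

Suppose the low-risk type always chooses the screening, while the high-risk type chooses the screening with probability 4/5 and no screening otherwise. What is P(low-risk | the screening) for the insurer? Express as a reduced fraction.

P(the screening) = (1/2)·1 + (1/2)·(4/5) = 9/10.
By Bayes' rule, P(low-risk | the screening) = (1/2) / (9/10) = 5/9.

5/9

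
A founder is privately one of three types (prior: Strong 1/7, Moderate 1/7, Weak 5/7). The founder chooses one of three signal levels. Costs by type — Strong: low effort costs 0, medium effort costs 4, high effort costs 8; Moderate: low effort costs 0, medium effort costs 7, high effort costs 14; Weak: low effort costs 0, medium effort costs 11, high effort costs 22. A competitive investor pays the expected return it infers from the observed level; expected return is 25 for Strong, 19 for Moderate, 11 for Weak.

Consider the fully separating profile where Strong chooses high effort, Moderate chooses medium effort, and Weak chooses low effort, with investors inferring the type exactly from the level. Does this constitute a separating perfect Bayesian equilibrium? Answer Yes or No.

Separating valuations: high effort → 25, medium effort → 19, low effort → 11.
Strong (assigned high effort): low effort: 11 − 0 = 11; medium effort: 19 − 4 = 15; high effort: 25 − 8 = 17. Strong stays.
Moderate (assigned medium effort): low effort: 11 − 0 = 11; medium effort: 19 − 7 = 12; high effort: 25 − 14 = 11. Moderate stays.
Weak (assigned low effort): low effort: 11 − 0 = 11; medium effort: 19 − 11 = 8; high effort: 25 − 22 = 3. Weak stays.
Every type prefers its assigned level; separation holds.

Yes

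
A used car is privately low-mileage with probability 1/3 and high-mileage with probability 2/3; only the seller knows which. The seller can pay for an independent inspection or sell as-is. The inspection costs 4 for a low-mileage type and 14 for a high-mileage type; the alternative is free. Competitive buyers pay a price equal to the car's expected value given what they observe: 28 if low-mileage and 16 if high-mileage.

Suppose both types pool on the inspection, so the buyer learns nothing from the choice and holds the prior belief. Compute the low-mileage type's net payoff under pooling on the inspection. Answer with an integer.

16

Pooled price = 1/3·28 + 2/3·16 = 20.
low-mileage pays cost 4 for the inspection, so net payoff = 20 − 4 = 16.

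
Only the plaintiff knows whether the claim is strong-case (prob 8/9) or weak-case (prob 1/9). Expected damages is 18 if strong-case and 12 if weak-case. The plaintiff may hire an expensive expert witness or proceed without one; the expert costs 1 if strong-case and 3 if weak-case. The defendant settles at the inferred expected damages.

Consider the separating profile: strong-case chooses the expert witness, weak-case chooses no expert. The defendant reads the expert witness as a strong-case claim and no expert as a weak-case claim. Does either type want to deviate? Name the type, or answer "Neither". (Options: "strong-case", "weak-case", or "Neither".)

The expert witness pays 18; no expert pays 12.
strong-case: assigned the expert witness, nets 18 − 1 = 17; deviating to no expert nets 12.
weak-case: assigned no expert, nets 12; deviating to the expert witness nets 18 − 3 = 15.
The weak-case type gains 3 by deviating.

weak-case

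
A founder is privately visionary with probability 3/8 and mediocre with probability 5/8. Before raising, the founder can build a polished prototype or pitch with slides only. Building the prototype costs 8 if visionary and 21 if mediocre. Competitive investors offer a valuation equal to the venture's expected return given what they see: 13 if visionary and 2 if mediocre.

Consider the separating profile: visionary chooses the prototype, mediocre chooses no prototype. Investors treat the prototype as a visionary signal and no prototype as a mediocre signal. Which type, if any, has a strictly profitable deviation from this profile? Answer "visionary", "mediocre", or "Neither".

Neither

The prototype pays 13; no prototype pays 2.
visionary: assigned the prototype, nets 13 − 8 = 5; deviating to no prototype nets 2.
mediocre: assigned no prototype, nets 2; deviating to the prototype nets 13 − 21 = -8.
Both types strictly prefer their assigned action; no profitable deviation.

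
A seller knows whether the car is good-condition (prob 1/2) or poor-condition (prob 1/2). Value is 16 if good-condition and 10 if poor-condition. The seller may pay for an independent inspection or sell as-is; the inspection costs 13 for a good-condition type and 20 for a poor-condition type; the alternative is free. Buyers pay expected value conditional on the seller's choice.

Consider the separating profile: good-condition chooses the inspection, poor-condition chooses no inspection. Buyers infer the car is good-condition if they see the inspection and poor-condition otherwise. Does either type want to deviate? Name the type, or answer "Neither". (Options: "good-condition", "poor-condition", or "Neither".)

good-condition

The inspection pays 16; no inspection pays 10.
good-condition: assigned the inspection, nets 16 − 13 = 3; deviating to no inspection nets 10.
poor-condition: assigned no inspection, nets 10; deviating to the inspection nets 16 − 20 = -4.
The good-condition type gains 7 by deviating.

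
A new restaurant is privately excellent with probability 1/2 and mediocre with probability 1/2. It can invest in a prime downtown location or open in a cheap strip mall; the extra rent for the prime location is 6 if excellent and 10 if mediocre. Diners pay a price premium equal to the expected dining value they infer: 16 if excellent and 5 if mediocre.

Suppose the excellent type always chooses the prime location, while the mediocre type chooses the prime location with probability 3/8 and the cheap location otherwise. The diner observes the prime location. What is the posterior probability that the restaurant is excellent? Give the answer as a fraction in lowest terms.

P(the prime location) = (1/2)·1 + (1/2)·(3/8) = 11/16.
By Bayes' rule, P(excellent | the prime location) = (1/2) / (11/16) = 8/11.

8/11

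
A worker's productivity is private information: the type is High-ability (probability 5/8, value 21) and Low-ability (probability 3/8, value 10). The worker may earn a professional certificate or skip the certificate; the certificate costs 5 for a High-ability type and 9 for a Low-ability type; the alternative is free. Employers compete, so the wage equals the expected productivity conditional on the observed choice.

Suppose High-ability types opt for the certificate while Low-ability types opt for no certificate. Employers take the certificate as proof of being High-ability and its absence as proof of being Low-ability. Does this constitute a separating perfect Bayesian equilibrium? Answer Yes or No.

No

Under these beliefs, the certificate earns wage 21 and no certificate earns wage 10.
High-ability: the certificate nets 21 − 5 = 16; no certificate nets 10. High-ability prefers the certificate.
Low-ability: the certificate nets 21 − 9 = 12; no certificate nets 10. Low-ability would deviate to the certificate.
Low-ability has a profitable deviation, so the profile is not an equilibrium.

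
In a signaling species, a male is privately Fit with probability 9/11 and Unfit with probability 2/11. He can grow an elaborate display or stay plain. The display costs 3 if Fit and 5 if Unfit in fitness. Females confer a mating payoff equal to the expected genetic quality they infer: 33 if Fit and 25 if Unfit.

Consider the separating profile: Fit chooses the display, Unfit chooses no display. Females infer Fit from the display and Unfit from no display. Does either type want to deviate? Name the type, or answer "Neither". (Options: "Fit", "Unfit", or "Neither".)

Unfit

The display pays 33; no display pays 25.
Fit: assigned the display, nets 33 − 3 = 30; deviating to no display nets 25.
Unfit: assigned no display, nets 25; deviating to the display nets 33 − 5 = 28.
The Unfit type gains 3 by deviating.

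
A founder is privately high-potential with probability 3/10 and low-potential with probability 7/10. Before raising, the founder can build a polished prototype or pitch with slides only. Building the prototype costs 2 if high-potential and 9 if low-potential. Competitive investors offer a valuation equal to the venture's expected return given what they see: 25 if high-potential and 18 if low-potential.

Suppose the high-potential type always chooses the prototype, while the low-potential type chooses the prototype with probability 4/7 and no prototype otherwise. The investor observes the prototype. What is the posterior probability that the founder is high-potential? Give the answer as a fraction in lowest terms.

3/7

P(the prototype) = (3/10)·1 + (7/10)·(4/7) = 7/10.
By Bayes' rule, P(high-potential | the prototype) = (3/10) / (7/10) = 3/7.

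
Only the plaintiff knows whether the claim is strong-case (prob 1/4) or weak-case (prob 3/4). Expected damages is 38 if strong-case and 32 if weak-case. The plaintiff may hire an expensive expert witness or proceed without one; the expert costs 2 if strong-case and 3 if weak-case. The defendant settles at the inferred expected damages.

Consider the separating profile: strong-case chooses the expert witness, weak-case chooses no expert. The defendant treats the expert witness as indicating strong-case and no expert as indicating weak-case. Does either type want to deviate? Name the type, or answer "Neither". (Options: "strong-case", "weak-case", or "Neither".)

The expert witness pays 38; no expert pays 32.
strong-case: assigned the expert witness, nets 38 − 2 = 36; deviating to no expert nets 32.
weak-case: assigned no expert, nets 32; deviating to the expert witness nets 38 − 3 = 35.
The weak-case type gains 3 by deviating.

weak-case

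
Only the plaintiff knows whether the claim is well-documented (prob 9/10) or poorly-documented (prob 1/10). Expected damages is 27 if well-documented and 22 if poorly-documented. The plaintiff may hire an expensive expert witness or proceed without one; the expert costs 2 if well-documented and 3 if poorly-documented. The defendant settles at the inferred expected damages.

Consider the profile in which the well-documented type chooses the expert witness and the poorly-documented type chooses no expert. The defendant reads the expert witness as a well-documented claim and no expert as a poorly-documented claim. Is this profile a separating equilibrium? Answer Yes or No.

No

Under these beliefs, the expert witness earns settlement 27 and no expert earns settlement 22.
well-documented: the expert witness nets 27 − 2 = 25; no expert nets 22. well-documented prefers the expert witness.
poorly-documented: the expert witness nets 27 − 3 = 24; no expert nets 22. poorly-documented would deviate to the expert witness.
poorly-documented has a profitable deviation, so the profile is not an equilibrium.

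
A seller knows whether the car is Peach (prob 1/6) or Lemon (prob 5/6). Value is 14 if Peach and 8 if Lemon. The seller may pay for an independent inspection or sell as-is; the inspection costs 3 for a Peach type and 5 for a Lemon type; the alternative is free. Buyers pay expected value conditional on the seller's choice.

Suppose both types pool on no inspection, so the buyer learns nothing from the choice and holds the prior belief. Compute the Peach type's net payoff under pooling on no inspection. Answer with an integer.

9

Pooled price = 1/6·14 + 5/6·8 = 9.
Peach pays no cost for no inspection, so net payoff = 9.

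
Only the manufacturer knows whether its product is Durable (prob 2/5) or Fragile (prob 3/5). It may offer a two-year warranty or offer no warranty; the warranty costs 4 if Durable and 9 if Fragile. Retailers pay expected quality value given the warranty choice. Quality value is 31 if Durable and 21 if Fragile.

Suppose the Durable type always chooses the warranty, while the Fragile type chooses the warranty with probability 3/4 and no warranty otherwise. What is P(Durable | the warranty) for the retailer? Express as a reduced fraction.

8/17

P(the warranty) = (2/5)·1 + (3/5)·(3/4) = 17/20.
By Bayes' rule, P(Durable | the warranty) = (2/5) / (17/20) = 8/17.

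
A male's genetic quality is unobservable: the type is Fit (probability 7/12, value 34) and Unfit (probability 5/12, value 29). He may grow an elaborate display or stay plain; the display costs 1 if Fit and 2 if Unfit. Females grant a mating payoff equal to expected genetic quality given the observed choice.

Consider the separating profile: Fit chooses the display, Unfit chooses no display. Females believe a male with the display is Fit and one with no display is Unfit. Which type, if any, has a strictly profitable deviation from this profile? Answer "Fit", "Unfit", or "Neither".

The display pays 34; no display pays 29.
Fit: assigned the display, nets 34 − 1 = 33; deviating to no display nets 29.
Unfit: assigned no display, nets 29; deviating to the display nets 34 − 2 = 32.
The Unfit type gains 3 by deviating.

Unfit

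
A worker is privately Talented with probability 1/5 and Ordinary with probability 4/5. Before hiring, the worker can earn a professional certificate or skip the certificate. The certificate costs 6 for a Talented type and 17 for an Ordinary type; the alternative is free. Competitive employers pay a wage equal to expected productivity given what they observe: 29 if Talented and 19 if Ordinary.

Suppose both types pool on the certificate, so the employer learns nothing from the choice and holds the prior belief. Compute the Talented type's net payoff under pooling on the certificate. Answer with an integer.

15

Pooled wage = 1/5·29 + 4/5·19 = 21.
Talented pays cost 6 for the certificate, so net payoff = 21 − 6 = 15.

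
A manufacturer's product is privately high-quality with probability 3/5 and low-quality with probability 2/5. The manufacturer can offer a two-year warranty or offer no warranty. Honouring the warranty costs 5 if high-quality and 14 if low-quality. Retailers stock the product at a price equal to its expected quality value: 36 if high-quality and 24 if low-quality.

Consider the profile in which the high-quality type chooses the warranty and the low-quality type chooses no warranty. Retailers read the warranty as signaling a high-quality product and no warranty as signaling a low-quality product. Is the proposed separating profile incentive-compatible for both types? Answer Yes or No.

Under these beliefs, the warranty earns price 36 and no warranty earns price 24.
high-quality: the warranty nets 36 − 5 = 31; no warranty nets 24. high-quality prefers the warranty.
low-quality: the warranty nets 36 − 14 = 22; no warranty nets 24. low-quality prefers no warranty.
Neither type deviates, so the separating profile is an equilibrium.

Yes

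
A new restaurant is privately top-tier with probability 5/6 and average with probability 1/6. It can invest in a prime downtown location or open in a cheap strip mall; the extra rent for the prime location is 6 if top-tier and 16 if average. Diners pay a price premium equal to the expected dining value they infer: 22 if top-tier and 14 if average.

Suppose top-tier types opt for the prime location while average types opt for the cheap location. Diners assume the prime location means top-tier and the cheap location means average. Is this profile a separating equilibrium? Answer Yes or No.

Under these beliefs, the prime location earns price premium 22 and the cheap location earns price premium 14.
top-tier: the prime location nets 22 − 6 = 16; the cheap location nets 14. top-tier prefers the prime location.
average: the prime location nets 22 − 16 = 6; the cheap location nets 14. average prefers the cheap location.
Neither type deviates, so the separating profile is an equilibrium.

Yes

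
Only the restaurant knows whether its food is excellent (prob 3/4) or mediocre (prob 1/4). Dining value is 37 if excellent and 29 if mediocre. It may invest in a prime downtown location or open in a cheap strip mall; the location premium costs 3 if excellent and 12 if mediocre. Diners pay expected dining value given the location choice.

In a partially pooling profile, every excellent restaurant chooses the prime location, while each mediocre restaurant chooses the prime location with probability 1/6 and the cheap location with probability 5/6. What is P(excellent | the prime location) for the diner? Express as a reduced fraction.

18/19

P(the prime location) = (3/4)·1 + (1/4)·(1/6) = 19/24.
By Bayes' rule, P(excellent | the prime location) = (3/4) / (19/24) = 18/19.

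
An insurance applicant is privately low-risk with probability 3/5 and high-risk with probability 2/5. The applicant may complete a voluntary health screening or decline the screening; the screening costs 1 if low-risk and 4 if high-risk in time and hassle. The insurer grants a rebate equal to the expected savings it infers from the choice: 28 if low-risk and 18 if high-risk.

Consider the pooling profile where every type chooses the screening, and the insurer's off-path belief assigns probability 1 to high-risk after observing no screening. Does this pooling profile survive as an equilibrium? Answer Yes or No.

Yes

On path, the insurer holds the prior and pays 3/5·28 + 2/5·18 = 24. Off path (no screening), believing high-risk, it pays 18.
low-risk: the screening nets 24 − 1 = 23; no screening nets 18. low-risk stays.
high-risk: the screening nets 24 − 4 = 20; no screening nets 18. high-risk stays.
No type deviates, so pooling is sustained.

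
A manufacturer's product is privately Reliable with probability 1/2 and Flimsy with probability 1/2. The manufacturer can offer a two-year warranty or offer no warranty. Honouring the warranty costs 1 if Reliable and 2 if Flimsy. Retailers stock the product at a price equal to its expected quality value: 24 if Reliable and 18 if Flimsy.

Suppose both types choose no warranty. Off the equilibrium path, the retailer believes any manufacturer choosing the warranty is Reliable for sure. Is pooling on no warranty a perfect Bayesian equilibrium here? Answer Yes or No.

No

On path, the retailer holds the prior and pays 1/2·24 + 1/2·18 = 21. Off path (the warranty), believing Reliable, it pays 24.
Reliable: no warranty nets 21; the warranty nets 24 − 1 = 23. Reliable would deviate.
Flimsy: no warranty nets 21; the warranty nets 24 − 2 = 22. Flimsy would deviate.
A type deviates, so pooling fails.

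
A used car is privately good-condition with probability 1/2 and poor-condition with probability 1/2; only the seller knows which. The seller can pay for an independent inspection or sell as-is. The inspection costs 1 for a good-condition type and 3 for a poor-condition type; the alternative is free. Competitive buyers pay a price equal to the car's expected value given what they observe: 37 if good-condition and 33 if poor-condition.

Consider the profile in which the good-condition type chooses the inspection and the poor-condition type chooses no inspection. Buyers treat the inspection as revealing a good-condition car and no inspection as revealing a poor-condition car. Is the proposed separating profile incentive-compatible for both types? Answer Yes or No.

No

Under these beliefs, the inspection earns price 37 and no inspection earns price 33.
good-condition: the inspection nets 37 − 1 = 36; no inspection nets 33. good-condition prefers the inspection.
poor-condition: the inspection nets 37 − 3 = 34; no inspection nets 33. poor-condition would deviate to the inspection.
poor-condition has a profitable deviation, so the profile is not an equilibrium.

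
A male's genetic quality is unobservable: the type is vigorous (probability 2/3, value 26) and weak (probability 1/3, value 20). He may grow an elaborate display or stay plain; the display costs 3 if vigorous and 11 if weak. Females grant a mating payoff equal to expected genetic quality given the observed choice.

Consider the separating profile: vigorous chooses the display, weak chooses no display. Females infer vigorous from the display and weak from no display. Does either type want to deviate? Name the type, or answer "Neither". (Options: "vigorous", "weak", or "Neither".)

The display pays 26; no display pays 20.
vigorous: assigned the display, nets 26 − 3 = 23; deviating to no display nets 20.
weak: assigned no display, nets 20; deviating to the display nets 26 − 11 = 15.
Both types strictly prefer their assigned action; no profitable deviation.

Neither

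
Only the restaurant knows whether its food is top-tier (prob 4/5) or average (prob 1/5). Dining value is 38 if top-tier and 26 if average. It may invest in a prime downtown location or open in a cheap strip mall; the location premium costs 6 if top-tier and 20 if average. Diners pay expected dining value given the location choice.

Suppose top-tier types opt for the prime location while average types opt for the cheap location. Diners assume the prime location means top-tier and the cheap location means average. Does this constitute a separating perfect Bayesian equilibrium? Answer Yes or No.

Yes

Under these beliefs, the prime location earns price premium 38 and the cheap location earns price premium 26.
top-tier: the prime location nets 38 − 6 = 32; the cheap location nets 26. top-tier prefers the prime location.
average: the prime location nets 38 − 20 = 18; the cheap location nets 26. average prefers the cheap location.
Neither type deviates, so the separating profile is an equilibrium.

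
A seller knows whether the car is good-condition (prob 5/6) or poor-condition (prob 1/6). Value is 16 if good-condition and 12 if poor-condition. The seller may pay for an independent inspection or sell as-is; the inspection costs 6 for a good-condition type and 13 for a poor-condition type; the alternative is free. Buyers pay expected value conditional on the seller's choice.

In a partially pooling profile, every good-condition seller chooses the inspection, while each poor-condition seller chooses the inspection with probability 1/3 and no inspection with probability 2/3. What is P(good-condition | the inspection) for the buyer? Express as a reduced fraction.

P(the inspection) = (5/6)·1 + (1/6)·(1/3) = 8/9.
By Bayes' rule, P(good-condition | the inspection) = (5/6) / (8/9) = 15/16.

15/16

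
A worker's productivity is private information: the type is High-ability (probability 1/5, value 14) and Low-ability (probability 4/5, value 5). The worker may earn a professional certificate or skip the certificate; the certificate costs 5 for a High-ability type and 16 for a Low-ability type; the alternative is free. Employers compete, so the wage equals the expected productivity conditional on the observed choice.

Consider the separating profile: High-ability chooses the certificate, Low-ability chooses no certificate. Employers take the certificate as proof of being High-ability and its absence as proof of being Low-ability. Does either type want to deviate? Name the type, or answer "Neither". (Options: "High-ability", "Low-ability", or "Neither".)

The certificate pays 14; no certificate pays 5.
High-ability: assigned the certificate, nets 14 − 5 = 9; deviating to no certificate nets 5.
Low-ability: assigned no certificate, nets 5; deviating to the certificate nets 14 − 16 = -2.
Both types strictly prefer their assigned action; no profitable deviation.

Neither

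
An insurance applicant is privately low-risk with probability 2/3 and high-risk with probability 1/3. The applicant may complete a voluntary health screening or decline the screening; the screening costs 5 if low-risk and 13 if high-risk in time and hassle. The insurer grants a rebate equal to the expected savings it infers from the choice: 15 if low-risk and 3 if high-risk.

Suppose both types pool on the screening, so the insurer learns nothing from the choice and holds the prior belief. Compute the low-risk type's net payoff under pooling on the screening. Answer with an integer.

6

Pooled rebate = 2/3·15 + 1/3·3 = 11.
low-risk pays cost 5 for the screening, so net payoff = 11 − 5 = 6.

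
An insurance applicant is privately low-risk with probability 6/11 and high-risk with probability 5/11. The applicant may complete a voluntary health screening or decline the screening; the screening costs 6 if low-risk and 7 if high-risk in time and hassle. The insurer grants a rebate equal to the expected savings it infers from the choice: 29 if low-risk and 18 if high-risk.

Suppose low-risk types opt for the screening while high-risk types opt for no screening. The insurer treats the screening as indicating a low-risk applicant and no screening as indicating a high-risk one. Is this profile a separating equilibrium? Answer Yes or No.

Under these beliefs, the screening earns rebate 29 and no screening earns rebate 18.
low-risk: the screening nets 29 − 6 = 23; no screening nets 18. low-risk prefers the screening.
high-risk: the screening nets 29 − 7 = 22; no screening nets 18. high-risk would deviate to the screening.
high-risk has a profitable deviation, so the profile is not an equilibrium.

No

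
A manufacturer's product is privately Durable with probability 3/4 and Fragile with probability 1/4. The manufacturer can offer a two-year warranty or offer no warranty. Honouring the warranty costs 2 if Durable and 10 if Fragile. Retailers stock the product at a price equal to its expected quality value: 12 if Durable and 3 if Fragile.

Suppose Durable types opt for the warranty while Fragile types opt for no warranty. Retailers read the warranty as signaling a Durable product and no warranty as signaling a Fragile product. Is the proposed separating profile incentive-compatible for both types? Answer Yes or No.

Yes

Under these beliefs, the warranty earns price 12 and no warranty earns price 3.
Durable: the warranty nets 12 − 2 = 10; no warranty nets 3. Durable prefers the warranty.
Fragile: the warranty nets 12 − 10 = 2; no warranty nets 3. Fragile prefers no warranty.
Neither type deviates, so the separating profile is an equilibrium.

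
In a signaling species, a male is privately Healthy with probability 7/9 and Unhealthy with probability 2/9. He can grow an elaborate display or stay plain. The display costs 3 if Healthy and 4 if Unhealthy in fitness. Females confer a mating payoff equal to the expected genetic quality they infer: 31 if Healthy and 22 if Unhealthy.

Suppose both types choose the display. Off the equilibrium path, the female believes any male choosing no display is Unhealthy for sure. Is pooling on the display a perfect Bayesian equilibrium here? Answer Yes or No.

Yes

On path, the female holds the prior and pays 7/9·31 + 2/9·22 = 29. Off path (no display), believing Unhealthy, it pays 22.
Healthy: the display nets 29 − 3 = 26; no display nets 22. Healthy stays.
Unhealthy: the display nets 29 − 4 = 25; no display nets 22. Unhealthy stays.
No type deviates, so pooling is sustained.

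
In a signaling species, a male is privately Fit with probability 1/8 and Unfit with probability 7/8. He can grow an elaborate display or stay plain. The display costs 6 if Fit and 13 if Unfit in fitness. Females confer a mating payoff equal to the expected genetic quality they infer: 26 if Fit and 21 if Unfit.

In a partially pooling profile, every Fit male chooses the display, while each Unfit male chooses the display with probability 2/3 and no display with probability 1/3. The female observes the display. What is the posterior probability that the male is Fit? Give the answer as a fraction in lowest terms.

P(the display) = (1/8)·1 + (7/8)·(2/3) = 17/24.
By Bayes' rule, P(Fit | the display) = (1/8) / (17/24) = 3/17.

3/17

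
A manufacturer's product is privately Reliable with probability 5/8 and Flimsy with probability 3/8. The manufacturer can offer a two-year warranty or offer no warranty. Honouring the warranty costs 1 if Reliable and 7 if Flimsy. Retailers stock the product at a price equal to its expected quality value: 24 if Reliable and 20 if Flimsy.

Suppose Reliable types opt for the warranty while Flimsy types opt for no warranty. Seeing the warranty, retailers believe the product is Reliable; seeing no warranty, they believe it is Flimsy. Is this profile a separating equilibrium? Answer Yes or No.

Yes

Under these beliefs, the warranty earns price 24 and no warranty earns price 20.
Reliable: the warranty nets 24 − 1 = 23; no warranty nets 20. Reliable prefers the warranty.
Flimsy: the warranty nets 24 − 7 = 17; no warranty nets 20. Flimsy prefers no warranty.
Neither type deviates, so the separating profile is an equilibrium.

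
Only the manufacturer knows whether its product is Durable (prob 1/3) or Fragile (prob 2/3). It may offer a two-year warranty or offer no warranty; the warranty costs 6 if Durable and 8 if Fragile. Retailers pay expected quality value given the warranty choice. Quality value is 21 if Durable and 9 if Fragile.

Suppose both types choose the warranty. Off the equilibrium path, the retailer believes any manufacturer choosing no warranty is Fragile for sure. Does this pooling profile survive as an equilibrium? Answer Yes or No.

No

On path, the retailer holds the prior and pays 1/3·21 + 2/3·9 = 13. Off path (no warranty), believing Fragile, it pays 9.
Durable: the warranty nets 13 − 6 = 7; no warranty nets 9. Durable would deviate.
Fragile: the warranty nets 13 − 8 = 5; no warranty nets 9. Fragile would deviate.
A type deviates, so pooling fails.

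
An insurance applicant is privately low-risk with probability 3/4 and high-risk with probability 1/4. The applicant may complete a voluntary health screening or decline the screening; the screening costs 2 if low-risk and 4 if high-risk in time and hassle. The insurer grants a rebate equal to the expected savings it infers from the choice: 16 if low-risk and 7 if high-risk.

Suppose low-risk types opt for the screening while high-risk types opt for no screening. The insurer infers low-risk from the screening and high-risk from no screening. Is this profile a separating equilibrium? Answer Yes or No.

Under these beliefs, the screening earns rebate 16 and no screening earns rebate 7.
low-risk: the screening nets 16 − 2 = 14; no screening nets 7. low-risk prefers the screening.
high-risk: the screening nets 16 − 4 = 12; no screening nets 7. high-risk would deviate to the screening.
high-risk has a profitable deviation, so the profile is not an equilibrium.

No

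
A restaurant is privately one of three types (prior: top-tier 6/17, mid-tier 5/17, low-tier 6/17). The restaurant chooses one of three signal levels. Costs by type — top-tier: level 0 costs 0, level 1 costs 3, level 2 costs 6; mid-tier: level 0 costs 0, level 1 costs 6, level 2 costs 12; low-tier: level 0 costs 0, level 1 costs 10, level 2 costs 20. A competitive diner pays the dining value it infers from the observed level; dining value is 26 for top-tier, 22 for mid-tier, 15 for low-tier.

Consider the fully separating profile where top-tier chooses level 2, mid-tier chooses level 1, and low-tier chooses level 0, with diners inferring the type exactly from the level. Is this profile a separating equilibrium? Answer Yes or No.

Yes

Separating price premiums: level 2 → 26, level 1 → 22, level 0 → 15.
top-tier (assigned level 2): level 0: 15 − 0 = 15; level 1: 22 − 3 = 19; level 2: 26 − 6 = 20. top-tier stays.
mid-tier (assigned level 1): level 0: 15 − 0 = 15; level 1: 22 − 6 = 16; level 2: 26 − 12 = 14. mid-tier stays.
low-tier (assigned level 0): level 0: 15 − 0 = 15; level 1: 22 − 10 = 12; level 2: 26 − 20 = 6. low-tier stays.
Every type prefers its assigned level; separation holds.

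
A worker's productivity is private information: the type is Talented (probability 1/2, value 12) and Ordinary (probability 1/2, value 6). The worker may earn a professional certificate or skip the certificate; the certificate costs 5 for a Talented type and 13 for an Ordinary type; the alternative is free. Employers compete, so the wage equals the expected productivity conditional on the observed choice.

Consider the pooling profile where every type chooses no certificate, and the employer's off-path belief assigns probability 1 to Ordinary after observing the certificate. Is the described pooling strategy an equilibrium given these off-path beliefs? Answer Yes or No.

Yes

On path, the employer holds the prior and pays 1/2·12 + 1/2·6 = 9. Off path (the certificate), believing Ordinary, it pays 6.
Talented: no certificate nets 9; the certificate nets 6 − 5 = 1. Talented stays.
Ordinary: no certificate nets 9; the certificate nets 6 − 13 = -7. Ordinary stays.
No type deviates, so pooling is sustained.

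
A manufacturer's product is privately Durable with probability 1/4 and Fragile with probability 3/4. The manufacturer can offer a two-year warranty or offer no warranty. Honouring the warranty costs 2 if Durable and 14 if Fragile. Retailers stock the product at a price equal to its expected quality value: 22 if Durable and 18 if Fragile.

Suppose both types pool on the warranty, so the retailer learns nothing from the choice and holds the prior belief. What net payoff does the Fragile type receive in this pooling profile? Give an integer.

Pooled price = 1/4·22 + 3/4·18 = 19.
Fragile pays cost 14 for the warranty, so net payoff = 19 − 14 = 5.

5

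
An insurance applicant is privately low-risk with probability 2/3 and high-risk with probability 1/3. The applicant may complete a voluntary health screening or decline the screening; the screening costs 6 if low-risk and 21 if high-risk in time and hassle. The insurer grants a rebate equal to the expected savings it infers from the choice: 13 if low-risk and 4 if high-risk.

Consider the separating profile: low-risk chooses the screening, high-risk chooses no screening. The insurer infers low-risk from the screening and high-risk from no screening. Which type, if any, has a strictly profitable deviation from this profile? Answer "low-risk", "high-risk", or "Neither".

The screening pays 13; no screening pays 4.
low-risk: assigned the screening, nets 13 − 6 = 7; deviating to no screening nets 4.
high-risk: assigned no screening, nets 4; deviating to the screening nets 13 − 21 = -8.
Both types strictly prefer their assigned action; no profitable deviation.

Neither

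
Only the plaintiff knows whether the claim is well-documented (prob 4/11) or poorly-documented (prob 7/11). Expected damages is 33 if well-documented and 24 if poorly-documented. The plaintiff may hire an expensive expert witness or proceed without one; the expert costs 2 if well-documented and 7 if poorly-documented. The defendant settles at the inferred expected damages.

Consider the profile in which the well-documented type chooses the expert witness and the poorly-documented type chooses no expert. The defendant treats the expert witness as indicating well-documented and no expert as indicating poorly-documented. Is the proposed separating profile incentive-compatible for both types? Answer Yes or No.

Under these beliefs, the expert witness earns settlement 33 and no expert earns settlement 24.
well-documented: the expert witness nets 33 − 2 = 31; no expert nets 24. well-documented prefers the expert witness.
poorly-documented: the expert witness nets 33 − 7 = 26; no expert nets 24. poorly-documented would deviate to the expert witness.
poorly-documented has a profitable deviation, so the profile is not an equilibrium.

No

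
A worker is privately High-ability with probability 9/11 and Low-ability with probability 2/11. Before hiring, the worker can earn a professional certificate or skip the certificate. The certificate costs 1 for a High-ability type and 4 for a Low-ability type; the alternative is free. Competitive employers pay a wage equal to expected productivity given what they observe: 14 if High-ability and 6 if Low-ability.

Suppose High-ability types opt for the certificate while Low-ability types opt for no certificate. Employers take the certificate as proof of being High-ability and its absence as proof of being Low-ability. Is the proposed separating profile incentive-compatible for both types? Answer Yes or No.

No

Under these beliefs, the certificate earns wage 14 and no certificate earns wage 6.
High-ability: the certificate nets 14 − 1 = 13; no certificate nets 6. High-ability prefers the certificate.
Low-ability: the certificate nets 14 − 4 = 10; no certificate nets 6. Low-ability would deviate to the certificate.
Low-ability has a profitable deviation, so the profile is not an equilibrium.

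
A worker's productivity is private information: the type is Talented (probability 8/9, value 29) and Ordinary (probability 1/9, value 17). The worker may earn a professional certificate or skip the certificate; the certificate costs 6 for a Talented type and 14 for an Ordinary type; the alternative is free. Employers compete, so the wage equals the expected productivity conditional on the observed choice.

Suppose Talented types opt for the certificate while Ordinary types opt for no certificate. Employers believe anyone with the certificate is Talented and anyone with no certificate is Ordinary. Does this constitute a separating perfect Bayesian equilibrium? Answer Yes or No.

Yes

Under these beliefs, the certificate earns wage 29 and no certificate earns wage 17.
Talented: the certificate nets 29 − 6 = 23; no certificate nets 17. Talented prefers the certificate.
Ordinary: the certificate nets 29 − 14 = 15; no certificate nets 17. Ordinary prefers no certificate.
Neither type deviates, so the separating profile is an equilibrium.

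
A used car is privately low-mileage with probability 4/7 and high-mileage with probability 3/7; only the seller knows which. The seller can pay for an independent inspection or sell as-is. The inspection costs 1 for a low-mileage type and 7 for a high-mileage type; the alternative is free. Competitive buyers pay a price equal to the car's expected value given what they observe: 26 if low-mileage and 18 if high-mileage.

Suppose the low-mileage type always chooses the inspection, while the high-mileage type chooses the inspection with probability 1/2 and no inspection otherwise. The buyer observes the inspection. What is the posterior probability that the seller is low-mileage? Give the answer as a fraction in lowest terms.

P(the inspection) = (4/7)·1 + (3/7)·(1/2) = 11/14.
By Bayes' rule, P(low-mileage | the inspection) = (4/7) / (11/14) = 8/11.

8/11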